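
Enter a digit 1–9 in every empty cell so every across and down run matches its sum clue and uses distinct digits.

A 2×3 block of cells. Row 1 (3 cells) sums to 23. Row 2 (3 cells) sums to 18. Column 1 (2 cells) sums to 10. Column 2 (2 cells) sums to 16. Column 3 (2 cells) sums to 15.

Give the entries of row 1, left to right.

8 9 6

23 in 3 cells must be {6,8,9}; 16 in 2 cells must be {7,9}.
The 23 across and the 16 down share only 9, so (1,2) = 9.
(2,2) = 16 − 9 = 7 completes the 16 down.
Nothing is forced directly, so branch on (1,1), whose candidates are 6 or 8. If (1,1) = 6: that forces (1,3) = 8, after which (2,1) would have to be in {2,3,5,6,8,9} for the 18 across but in {4} for the 10 down — contradiction. So (1,1) = 8.
(1,3) = 23 − 17 = 6 completes the 23 across.
(2,1) = 10 − 8 = 2 completes the 10 down.
(2,3) = 18 − 9 = 9 completes the 18 across.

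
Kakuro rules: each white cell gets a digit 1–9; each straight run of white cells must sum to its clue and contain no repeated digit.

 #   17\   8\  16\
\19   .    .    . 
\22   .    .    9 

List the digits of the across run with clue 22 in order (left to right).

17 in 2 cells must be {8,9}; 16 in 2 cells must be {7,9}.
R1C3 = 16 − 9 = 7 completes the 16 down.
R2C1 = 8: the only remaining digit allowed by both the 22 across and the 17 down.
R2C2 = 22 − 17 = 5 completes the 22 across.
R1C1 = 17 − 8 = 9 completes the 17 down.
R1C2 = 19 − 16 = 3 completes the 19 across.

8 5 9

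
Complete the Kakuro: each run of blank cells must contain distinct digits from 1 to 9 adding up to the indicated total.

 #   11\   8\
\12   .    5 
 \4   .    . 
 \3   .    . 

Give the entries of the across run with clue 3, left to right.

1, 2

4 in 2 cells must be {1,3}; 3 in 2 cells must be {1,2}.
R1C1 = 12 − 5 = 7 completes the 12 across.
Given what's placed, R2C2 must be 1 to fit the 4 across and 8 down.
Given what's placed, R3C1 must be 1 to fit the 3 across and 11 down.
R3C2 = 3 − 1 = 2 completes the 3 across.
R2C1 = 4 − 1 = 3 completes the 4 across.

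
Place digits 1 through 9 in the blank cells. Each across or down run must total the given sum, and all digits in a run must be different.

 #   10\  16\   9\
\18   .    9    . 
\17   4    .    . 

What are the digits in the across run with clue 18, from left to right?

6 9 3

16 in 2 cells must be {7,9}.
R1C1 = 10 − 4 = 6 completes the 10 down.
R1C3 = 18 − 15 = 3 completes the 18 across.
R2C2 = 16 − 9 = 7 completes the 16 down.
R2C3 = 17 − 11 = 6 completes the 17 across.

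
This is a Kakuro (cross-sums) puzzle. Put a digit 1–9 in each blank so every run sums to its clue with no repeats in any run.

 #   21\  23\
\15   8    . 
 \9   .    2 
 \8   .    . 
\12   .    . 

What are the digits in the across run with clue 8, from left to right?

R1C2 = 15 − 8 = 7 completes the 15 across.
R2C1 = 9 − 2 = 7 completes the 9 across.
No cell is forced outright now. R3C2 can only be 5 or 6 (the digits allowed by both its 8 across and its 23 down). If R3C2 = 5: then R3C1 would have to be in {3} for the 8 across but in {1,2,4,5} for the 21 down — contradiction. So R3C2 = 6.
R3C1 = 8 − 6 = 2 completes the 8 across.
R4C1 = 21 − 17 = 4 completes the 21 down.
R4C2 = 12 − 4 = 8 completes the 12 across.

2 6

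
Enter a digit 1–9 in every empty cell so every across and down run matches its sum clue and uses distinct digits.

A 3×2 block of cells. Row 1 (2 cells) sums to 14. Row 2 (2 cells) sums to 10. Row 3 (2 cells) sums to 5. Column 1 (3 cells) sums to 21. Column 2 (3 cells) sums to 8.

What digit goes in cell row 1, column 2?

5

The 14 across and the 8 down share only 5, so (1,2) = 5.
The 5 across and the 21 down share only 4, so (3,1) = 4.
(3,2) = 5 − 4 = 1 completes the 5 across.
(1,1) = 14 − 5 = 9 completes the 14 across.
(2,1) = 21 − 13 = 8 completes the 21 down.
(2,2) = 10 − 8 = 2 completes the 10 across.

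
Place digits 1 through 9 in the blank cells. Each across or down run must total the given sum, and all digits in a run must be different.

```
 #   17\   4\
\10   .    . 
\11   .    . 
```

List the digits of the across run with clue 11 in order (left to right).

8 3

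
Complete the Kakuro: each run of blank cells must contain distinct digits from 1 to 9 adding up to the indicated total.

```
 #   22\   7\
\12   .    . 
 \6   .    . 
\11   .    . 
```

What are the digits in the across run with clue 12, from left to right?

8 4

7 in 3 cells must be {1,2,4}.
The 12 across and the 7 down share only 4, so R1C2 = 4.
The 6 across and the 22 down share only 5, so R2C1 = 5.
R2C2 = 6 − 5 = 1 completes the 6 across.
R3C2 = 7 − 5 = 2 completes the 7 down.
R1C1 = 12 − 4 = 8 completes the 12 across.
R3C1 = 11 − 2 = 9 completes the 11 across.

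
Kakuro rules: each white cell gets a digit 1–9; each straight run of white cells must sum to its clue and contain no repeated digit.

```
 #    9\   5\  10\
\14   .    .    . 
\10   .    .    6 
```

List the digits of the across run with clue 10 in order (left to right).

1, 3, 6

R1C3 = 10 − 6 = 4 completes the 10 down.
No cell is forced outright now. R2C1 can only be 1 or 3 (the digits allowed by both its 10 across and its 9 down). If R2C1 = 3: then R1C1 would have to be in {1,2,3,7,8,9} for the 14 across but in {6} for the 9 down — contradiction. So R2C1 = 1.
R1C1 = 9 − 1 = 8 completes the 9 down.
R1C2 = 14 − 12 = 2 completes the 14 across.
R2C2 = 10 − 7 = 3 completes the 10 across.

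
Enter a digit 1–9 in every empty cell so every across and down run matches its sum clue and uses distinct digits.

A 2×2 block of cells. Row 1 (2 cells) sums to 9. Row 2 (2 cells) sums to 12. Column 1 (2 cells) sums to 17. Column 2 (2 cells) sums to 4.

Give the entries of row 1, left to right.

17 in 2 cells must be {8,9}; 4 in 2 cells must be {1,3}.
The 9 across and the 17 down share only 8, so (1,1) = 8.
(1,2) = 9 − 8 = 1 completes the 9 across.
(2,1) = 17 − 8 = 9 completes the 17 down.
(2,2) = 12 − 9 = 3 completes the 12 across.

8 1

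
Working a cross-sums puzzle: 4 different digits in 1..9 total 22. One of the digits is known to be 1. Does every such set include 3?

No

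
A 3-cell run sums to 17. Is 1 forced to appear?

Counterexample: {2,6,9} sums to 17 without using 1.

No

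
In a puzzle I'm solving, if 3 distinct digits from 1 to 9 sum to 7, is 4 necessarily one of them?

The only way to make 7 from 3 distinct digits is {1,2,4}, which contains 4.

Yes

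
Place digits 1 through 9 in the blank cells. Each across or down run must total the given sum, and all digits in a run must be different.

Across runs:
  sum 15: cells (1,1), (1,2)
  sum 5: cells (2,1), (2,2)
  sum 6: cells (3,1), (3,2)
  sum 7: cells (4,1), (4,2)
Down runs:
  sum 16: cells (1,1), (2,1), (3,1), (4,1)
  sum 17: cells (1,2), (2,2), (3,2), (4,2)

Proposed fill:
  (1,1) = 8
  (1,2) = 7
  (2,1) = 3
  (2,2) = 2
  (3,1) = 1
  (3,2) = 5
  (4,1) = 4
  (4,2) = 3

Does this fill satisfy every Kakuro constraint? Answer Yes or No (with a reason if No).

Across: 8+7=15; 3+2=5; 1+5=6; 4+3=7. Down: 8+3+1+4=16; 7+2+5+3=17. No digit repeats within any run.

Yes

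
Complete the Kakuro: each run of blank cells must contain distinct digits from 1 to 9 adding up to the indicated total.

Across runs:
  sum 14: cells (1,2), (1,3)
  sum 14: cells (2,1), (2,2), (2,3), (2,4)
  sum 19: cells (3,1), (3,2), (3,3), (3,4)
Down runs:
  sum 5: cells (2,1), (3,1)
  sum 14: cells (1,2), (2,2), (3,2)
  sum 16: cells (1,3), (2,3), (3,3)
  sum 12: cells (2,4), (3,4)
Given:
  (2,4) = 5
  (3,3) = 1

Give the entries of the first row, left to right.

(2,3) = 6: the only remaining digit allowed by both the 14 across and the 16 down.
(3,4) = 12 − 5 = 7 completes the 12 down.
(1,3) = 16 − 7 = 9 completes the 16 down.
(1,2) = 14 − 9 = 5 completes the 14 across.
No cell is forced outright now. (3,1) can only be 2 or 3 (the digits allowed by both its 19 across and its 5 down). If (3,1) = 2: then (2,1) would have to be in {1,2} for the 14 across but in {3} for the 5 down — contradiction. So (3,1) = 3.
(2,1) = 5 − 3 = 2 completes the 5 down.
(2,2) = 14 − 13 = 1 completes the 14 across.
(3,2) = 19 − 11 = 8 completes the 19 across.

5, 9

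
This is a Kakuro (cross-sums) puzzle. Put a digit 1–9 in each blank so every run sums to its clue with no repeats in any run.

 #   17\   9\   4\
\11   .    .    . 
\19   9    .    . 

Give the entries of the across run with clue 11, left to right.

8 2 1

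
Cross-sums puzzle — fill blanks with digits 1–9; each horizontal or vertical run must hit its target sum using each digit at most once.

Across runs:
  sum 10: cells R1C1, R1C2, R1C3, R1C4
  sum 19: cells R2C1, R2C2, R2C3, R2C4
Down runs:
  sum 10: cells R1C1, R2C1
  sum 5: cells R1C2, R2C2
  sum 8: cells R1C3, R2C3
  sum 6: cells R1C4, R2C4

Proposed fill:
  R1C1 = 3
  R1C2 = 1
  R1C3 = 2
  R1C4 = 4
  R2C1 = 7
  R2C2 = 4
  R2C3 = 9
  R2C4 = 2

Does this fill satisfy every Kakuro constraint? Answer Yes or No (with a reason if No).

No — the down run R1C3–R2C3 sums to 11, not 8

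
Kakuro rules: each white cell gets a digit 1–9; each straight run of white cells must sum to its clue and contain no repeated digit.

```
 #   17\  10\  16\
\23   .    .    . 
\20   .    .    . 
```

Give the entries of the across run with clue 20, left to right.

23 in 3 cells must be {6,8,9}; 17 in 2 cells must be {8,9}; 16 in 2 cells must be {7,9}.
The 23 across and the 16 down share only 9, so R1C3 = 9.
R2C3 = 16 − 9 = 7 completes the 16 down.
Given what's placed, R1C1 must be 8 to fit the 23 across and 17 down.
R1C2 = 23 − 17 = 6 completes the 23 across.
R2C1 = 17 − 8 = 9 completes the 17 down.
R2C2 = 20 − 16 = 4 completes the 20 across.

9, 4, 7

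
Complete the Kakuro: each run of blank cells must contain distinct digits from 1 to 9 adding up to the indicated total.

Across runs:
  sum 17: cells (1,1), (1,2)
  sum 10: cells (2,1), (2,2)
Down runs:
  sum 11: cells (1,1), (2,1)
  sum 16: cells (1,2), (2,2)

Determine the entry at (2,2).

7

17 in 2 cells must be {8,9}; 16 in 2 cells must be {7,9}.
The 17 across and the 16 down share only 9, so (1,2) = 9.
(2,2) = 16 − 9 = 7 completes the 16 down.
(1,1) = 17 − 9 = 8 completes the 17 across.
(2,1) = 10 − 7 = 3 completes the 10 across.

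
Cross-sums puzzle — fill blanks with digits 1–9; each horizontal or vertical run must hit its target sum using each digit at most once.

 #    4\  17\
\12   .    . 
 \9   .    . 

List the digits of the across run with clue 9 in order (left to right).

1 8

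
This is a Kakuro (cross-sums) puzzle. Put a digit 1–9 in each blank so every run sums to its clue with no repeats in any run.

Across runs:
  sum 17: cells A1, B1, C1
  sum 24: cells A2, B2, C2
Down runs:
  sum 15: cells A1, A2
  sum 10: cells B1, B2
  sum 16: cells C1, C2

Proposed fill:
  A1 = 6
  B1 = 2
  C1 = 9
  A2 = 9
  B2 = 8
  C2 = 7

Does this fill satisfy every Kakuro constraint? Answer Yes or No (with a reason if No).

Across: 6+2+9=17; 9+8+7=24. Down: 6+9=15; 2+8=10; 9+7=16. No digit repeats within any run.

Yes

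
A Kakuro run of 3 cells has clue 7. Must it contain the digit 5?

The only way to make 7 from 3 distinct digits is {1,2,4}, which does not contain 5.

No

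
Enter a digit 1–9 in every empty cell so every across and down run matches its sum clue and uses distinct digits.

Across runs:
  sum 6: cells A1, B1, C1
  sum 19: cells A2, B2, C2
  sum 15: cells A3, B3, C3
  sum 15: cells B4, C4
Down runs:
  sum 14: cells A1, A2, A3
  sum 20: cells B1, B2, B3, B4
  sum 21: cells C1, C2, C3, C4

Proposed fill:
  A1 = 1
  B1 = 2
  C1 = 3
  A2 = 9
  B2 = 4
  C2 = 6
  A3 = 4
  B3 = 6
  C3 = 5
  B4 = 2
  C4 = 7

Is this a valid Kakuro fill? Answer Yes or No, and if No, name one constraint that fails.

No — the down run B1–B4 sums to 14, not 20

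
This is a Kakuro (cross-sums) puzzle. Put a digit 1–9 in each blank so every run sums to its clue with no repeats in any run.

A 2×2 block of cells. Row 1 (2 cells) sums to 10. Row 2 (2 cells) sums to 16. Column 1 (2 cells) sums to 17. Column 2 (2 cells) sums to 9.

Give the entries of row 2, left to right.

16 in 2 cells must be {7,9}; 17 in 2 cells must be {8,9}.
The 16 across and the 17 down share only 9, so (2,1) = 9.
(2,2) = 16 − 9 = 7 completes the 16 across.
(1,1) = 17 − 9 = 8 completes the 17 down.
(1,2) = 10 − 8 = 2 completes the 10 across.

9, 7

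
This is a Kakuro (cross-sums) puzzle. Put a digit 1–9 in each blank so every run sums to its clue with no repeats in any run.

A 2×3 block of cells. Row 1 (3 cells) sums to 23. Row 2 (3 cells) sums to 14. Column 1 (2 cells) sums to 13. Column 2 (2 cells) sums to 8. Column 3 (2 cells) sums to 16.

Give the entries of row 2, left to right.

5 2 7

23 in 3 cells must be {6,8,9}; 16 in 2 cells must be {7,9}.
The 23 across and the 8 down share only 6, so (1,2) = 6.
Given what's placed, (1,3) must be 9 to fit the 23 across and 16 down.
(2,2) = 8 − 6 = 2 completes the 8 down.
(2,3) = 16 − 9 = 7 completes the 16 down.
(1,1) = 23 − 15 = 8 completes the 23 across.
(2,1) = 14 − 9 = 5 completes the 14 across.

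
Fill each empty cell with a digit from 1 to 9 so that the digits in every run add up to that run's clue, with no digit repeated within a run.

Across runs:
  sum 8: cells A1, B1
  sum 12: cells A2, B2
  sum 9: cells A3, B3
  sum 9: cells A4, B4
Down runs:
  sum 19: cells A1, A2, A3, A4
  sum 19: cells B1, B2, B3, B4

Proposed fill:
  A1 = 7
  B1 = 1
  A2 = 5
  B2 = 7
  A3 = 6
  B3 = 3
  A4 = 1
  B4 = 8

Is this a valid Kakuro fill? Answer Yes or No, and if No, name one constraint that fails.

Across: 7+1=8; 5+7=12; 6+3=9; 1+8=9. Down: 7+5+6+1=19; 1+7+3+8=19. No digit repeats within any run.

Yes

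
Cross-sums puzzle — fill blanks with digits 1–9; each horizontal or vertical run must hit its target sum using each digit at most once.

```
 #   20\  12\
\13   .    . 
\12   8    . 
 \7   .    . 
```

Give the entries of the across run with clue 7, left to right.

5, 2

R2C2 = 12 − 8 = 4 completes the 12 across.
Nothing is forced directly, so branch on R3C1, whose candidates are 3 or 5. If R3C1 = 3: that forces R1C1 = 9, after which R1C2 would have to be in {4} for the 13 across but in {1,2,3,5,6,7} for the 12 down — contradiction. So R3C1 = 5.
R1C1 = 20 − 13 = 7 completes the 20 down.
R1C2 = 13 − 7 = 6 completes the 13 across.
R3C2 = 7 − 5 = 2 completes the 7 across.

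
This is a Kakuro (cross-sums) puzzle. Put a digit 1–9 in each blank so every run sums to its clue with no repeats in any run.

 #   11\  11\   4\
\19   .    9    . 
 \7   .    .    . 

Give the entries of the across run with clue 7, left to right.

7 in 3 cells must be {1,2,4}; 4 in 2 cells must be {1,3}.
Given what's placed, R1C3 must be 3 to fit the 19 across and 4 down.
R2C2 = 11 − 9 = 2 completes the 11 down.
R2C3 = 4 − 3 = 1 completes the 4 down.
R1C1 = 19 − 12 = 7 completes the 19 across.
R2C1 = 7 − 3 = 4 completes the 7 across.

4, 2, 1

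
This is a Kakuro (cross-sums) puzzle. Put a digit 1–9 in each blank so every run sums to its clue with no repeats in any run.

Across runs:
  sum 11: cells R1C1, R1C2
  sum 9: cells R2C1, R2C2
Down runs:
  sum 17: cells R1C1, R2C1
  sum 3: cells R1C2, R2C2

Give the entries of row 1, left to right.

9 2

17 in 2 cells must be {8,9}; 3 in 2 cells must be {1,2}.
The 11 across and the 3 down share only 2, so R1C2 = 2.
The 9 across and the 17 down share only 8, so R2C1 = 8.
R2C2 = 9 − 8 = 1 completes the 9 across.
R1C1 = 11 − 2 = 9 completes the 11 across.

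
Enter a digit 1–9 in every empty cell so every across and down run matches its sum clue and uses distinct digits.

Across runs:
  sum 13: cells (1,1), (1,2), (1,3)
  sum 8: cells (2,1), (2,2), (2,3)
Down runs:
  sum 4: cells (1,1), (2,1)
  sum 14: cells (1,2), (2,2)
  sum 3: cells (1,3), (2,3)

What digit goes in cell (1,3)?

4 in 2 cells must be {1,3}; 3 in 2 cells must be {1,2}.
The 8 across and the 14 down share only 5, so (2,2) = 5.
(1,2) = 14 − 5 = 9 completes the 14 down.
Given what's placed, (1,3) must be 1 to fit the 13 across and 3 down.
(2,1) = 1: the only remaining digit allowed by both the 8 across and the 4 down.
(2,3) = 8 − 6 = 2 completes the 8 across.
(1,1) = 13 − 10 = 3 completes the 13 across.

1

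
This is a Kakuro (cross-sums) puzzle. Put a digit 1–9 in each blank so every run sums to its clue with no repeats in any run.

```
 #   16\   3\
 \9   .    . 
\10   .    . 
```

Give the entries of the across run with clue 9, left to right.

16 in 2 cells must be {7,9}; 3 in 2 cells must be {1,2}.
The 9 across and the 16 down share only 7, so R1C1 = 7.
R1C2 = 9 − 7 = 2 completes the 9 across.
R2C1 = 16 − 7 = 9 completes the 16 down.
R2C2 = 10 − 9 = 1 completes the 10 across.

7, 2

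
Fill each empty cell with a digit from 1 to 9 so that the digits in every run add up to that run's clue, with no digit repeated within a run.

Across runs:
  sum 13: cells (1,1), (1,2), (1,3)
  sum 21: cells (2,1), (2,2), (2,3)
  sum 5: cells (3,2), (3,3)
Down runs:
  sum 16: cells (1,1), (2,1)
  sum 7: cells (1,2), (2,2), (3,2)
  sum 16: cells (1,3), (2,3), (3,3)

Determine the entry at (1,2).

1

16 in 2 cells must be {7,9}; 7 in 3 cells must be {1,2,4}.
Only 4 fits (2,2) under both its across sum 21 and down sum 7.
Given what's placed, (2,1) must be 9 to fit the 21 across and 16 down.
(2,3) = 21 − 13 = 8 completes the 21 across.
(1,1) = 16 − 9 = 7 completes the 16 down.
No cell is forced outright now. (1,2) can only be 1 or 2 (the digits allowed by both its 13 across and its 7 down). If (1,2) = 2: then (1,3) would have to be in {4} for the 13 across but in {1,2,3,5,6,7} for the 16 down — contradiction. So (1,2) = 1.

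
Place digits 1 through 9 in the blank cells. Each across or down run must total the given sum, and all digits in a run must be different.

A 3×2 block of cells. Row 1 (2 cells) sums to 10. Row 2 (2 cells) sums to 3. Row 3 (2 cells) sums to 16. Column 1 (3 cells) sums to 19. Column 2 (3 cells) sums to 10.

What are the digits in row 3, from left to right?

9 7

3 in 2 cells must be {1,2}; 16 in 2 cells must be {7,9}.
The 3 across and the 19 down share only 2, so (2,1) = 2.
(2,2) = 3 − 2 = 1 completes the 3 across.
Given what's placed, (3,1) must be 9 to fit the 16 across and 19 down.
(3,2) = 16 − 9 = 7 completes the 16 across.
(1,1) = 19 − 11 = 8 completes the 19 down.
(1,2) = 10 − 8 = 2 completes the 10 across.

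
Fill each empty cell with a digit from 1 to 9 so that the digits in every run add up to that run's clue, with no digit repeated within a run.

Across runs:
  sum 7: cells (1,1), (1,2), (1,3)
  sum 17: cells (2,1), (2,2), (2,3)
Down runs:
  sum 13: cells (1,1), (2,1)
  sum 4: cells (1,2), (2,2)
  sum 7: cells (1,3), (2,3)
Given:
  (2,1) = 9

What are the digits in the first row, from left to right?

7 in 3 cells must be {1,2,4}; 4 in 2 cells must be {1,3}.
(1,1) = 13 − 9 = 4 completes the 13 down.
Given what's placed, (1,2) must be 1 to fit the 7 across and 4 down.
(1,3) = 7 − 5 = 2 completes the 7 across.
(2,2) = 4 − 1 = 3 completes the 4 down.
(2,3) = 17 − 12 = 5 completes the 17 across.

4 1 2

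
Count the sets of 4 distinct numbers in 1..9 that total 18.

11

4 distinct digits from 1–9 sum between 10 and 30.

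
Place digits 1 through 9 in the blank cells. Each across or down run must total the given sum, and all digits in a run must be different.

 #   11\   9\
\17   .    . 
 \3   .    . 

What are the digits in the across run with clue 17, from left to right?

9 8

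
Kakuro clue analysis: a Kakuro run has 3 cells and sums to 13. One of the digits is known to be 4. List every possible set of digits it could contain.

{1,4,8}; {2,4,7}; {3,4,6}

3 distinct digits from 1–9 sum between 6 and 24.
Keeping only sets containing 4.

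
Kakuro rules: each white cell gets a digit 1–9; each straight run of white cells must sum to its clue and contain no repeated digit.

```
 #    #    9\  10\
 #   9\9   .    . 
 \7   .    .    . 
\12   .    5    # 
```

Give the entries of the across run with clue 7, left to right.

2 1 4

7 in 3 cells must be {1,2,4}.
R2C2 = 1: the only remaining digit allowed by both the 7 across and the 9 down.
R3C1 = 12 − 5 = 7 completes the 12 across.
R1C2 = 9 − 6 = 3 completes the 9 down.
R1C3 = 9 − 3 = 6 completes the 9 across.
R2C1 = 9 − 7 = 2 completes the 9 down.
R2C3 = 7 − 3 = 4 completes the 7 across.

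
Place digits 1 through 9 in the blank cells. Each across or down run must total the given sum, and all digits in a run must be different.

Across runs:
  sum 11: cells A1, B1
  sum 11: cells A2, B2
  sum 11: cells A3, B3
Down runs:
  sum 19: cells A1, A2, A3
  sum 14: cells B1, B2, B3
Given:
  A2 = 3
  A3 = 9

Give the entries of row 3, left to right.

9 2

A1 = 19 − 12 = 7 completes the 19 down.
B1 = 11 − 7 = 4 completes the 11 across.
B2 = 11 − 3 = 8 completes the 11 across.
B3 = 11 − 9 = 2 completes the 11 across.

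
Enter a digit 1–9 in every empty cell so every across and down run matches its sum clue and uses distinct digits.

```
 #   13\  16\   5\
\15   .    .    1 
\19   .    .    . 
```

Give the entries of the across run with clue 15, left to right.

16 in 2 cells must be {7,9}.
Given what's placed, R1C2 must be 9 to fit the 15 across and 16 down.
R2C2 = 16 − 9 = 7 completes the 16 down.
R2C3 = 5 − 1 = 4 completes the 5 down.
R1C1 = 15 − 10 = 5 completes the 15 across.
R2C1 = 19 − 11 = 8 completes the 19 across.

5 9 1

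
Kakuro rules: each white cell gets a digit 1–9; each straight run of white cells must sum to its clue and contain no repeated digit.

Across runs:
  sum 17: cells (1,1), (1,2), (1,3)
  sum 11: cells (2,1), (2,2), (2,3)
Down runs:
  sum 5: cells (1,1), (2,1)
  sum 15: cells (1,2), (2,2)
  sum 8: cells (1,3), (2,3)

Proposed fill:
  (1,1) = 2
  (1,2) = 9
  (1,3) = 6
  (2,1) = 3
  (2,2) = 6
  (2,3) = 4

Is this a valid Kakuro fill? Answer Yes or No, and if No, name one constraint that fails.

No — the across run (2,1)–(2,3) sums to 13, not 11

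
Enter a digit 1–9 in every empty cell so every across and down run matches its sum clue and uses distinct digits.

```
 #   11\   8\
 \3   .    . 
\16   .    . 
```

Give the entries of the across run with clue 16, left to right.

9 7

3 in 2 cells must be {1,2}; 16 in 2 cells must be {7,9}.
The 3 across and the 11 down share only 2, so R1C1 = 2.
R1C2 = 3 − 2 = 1 completes the 3 across.
R2C1 = 11 − 2 = 9 completes the 11 down.
R2C2 = 16 − 9 = 7 completes the 16 across.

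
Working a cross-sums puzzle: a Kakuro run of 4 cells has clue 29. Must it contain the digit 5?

The only way to make 29 from 4 distinct digits is {5,7,8,9}, which contains 5.

Yes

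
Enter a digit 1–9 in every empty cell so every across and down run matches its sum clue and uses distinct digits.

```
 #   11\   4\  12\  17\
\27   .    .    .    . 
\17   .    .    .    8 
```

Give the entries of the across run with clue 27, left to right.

8 3 7 9

4 in 2 cells must be {1,3}; 17 in 2 cells must be {8,9}.
R1C2 = 3: only digit in both the 27-across and 4-down candidate sets.
R1C4 = 17 − 8 = 9 completes the 17 down.
R2C2 = 4 − 3 = 1 completes the 4 down.
Nothing is forced directly, so branch on R2C3, whose candidates are 3 or 5. If R2C3 = 3: then R1C3 would have to be in {7,8} for the 27 across but in {9} for the 12 down — contradiction. So R2C3 = 5.
R1C3 = 12 − 5 = 7 completes the 12 down.
R2C1 = 17 − 14 = 3 completes the 17 across.
R1C1 = 27 − 19 = 8 completes the 27 across.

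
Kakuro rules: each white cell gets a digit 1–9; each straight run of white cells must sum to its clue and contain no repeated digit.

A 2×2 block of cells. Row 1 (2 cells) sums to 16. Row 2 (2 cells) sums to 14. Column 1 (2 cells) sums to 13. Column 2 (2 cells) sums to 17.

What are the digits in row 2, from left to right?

6, 8

16 in 2 cells must be {7,9}; 17 in 2 cells must be {8,9}.
The 16 across and the 17 down share only 9, so (1,2) = 9.
(2,2) = 17 − 9 = 8 completes the 17 down.
(1,1) = 16 − 9 = 7 completes the 16 across.
(2,1) = 14 − 8 = 6 completes the 14 across.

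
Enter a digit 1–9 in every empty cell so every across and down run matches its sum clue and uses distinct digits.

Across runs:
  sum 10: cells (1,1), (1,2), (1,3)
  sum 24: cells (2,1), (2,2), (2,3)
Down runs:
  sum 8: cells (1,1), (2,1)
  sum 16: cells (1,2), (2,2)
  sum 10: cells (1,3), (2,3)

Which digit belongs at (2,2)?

24 in 3 cells must be {7,8,9}; 16 in 2 cells must be {7,9}.
The 10 across and the 16 down share only 7, so (1,2) = 7.
The 24 across and the 8 down share only 7, so (2,1) = 7.
(2,2) = 16 − 7 = 9 completes the 16 down.
(2,3) = 24 − 16 = 8 completes the 24 across.
(1,1) = 8 − 7 = 1 completes the 8 down.
(1,3) = 10 − 8 = 2 completes the 10 across.

9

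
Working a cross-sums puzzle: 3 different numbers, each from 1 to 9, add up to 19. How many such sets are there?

5

3 distinct digits from 1–9 sum between 6 and 24.
Enumerating: {2,8,9}, {3,7,9}, {4,6,9}, {4,7,8}, {5,6,8}.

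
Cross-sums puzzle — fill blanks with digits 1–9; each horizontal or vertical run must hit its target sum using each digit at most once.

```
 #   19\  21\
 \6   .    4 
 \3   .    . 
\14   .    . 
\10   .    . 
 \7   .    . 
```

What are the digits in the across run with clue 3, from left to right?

1 2

3 in 2 cells must be {1,2}.
R1C1 = 6 − 4 = 2 completes the 6 across.
Given what's placed, R2C1 must be 1 to fit the 3 across and 19 down.
R2C2 = 3 − 1 = 2 completes the 3 across.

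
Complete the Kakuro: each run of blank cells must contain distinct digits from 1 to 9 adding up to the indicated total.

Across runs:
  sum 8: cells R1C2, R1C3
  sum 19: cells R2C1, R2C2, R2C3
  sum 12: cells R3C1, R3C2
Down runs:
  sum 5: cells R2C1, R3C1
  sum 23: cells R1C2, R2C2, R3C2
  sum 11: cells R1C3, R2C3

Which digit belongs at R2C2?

8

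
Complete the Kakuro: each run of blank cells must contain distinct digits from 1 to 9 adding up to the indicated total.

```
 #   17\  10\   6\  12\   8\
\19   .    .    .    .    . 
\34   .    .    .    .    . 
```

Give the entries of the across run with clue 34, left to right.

34 in 5 cells must be {4,6,7,8,9}; 17 in 2 cells must be {8,9}.
Only 4 fits R2C3 under both its across sum 34 and down sum 6.
R1C3 = 6 − 4 = 2 completes the 6 down.
Nothing is forced directly, so branch on R2C5, whose candidates are 6 or 7. If R2C5 = 6: then R1C5 would have to be in {1,3,4,5,6,7,8,9} for the 19 across but in {2} for the 8 down — contradiction. So R2C5 = 7.
R1C5 = 8 − 7 = 1 completes the 8 down.
No cell is forced outright now. R1C1 can only be 8 or 9 (the digits allowed by both its 19 across and its 17 down). If R1C1 = 8: that forces R1C2 = 3, R1C4 = 5, R2C1 = 9, after which R2C2 would have to be in {6,8} for the 34 across but in {7} for the 10 down — contradiction. So R1C1 = 9.
R2C1 = 17 − 9 = 8 completes the 17 down.
Given what's placed, R2C4 must be 9 to fit the 34 across and 12 down.
R1C4 = 12 − 9 = 3 completes the 12 down.
R2C2 = 34 − 28 = 6 completes the 34 across.

8 6 4 9 7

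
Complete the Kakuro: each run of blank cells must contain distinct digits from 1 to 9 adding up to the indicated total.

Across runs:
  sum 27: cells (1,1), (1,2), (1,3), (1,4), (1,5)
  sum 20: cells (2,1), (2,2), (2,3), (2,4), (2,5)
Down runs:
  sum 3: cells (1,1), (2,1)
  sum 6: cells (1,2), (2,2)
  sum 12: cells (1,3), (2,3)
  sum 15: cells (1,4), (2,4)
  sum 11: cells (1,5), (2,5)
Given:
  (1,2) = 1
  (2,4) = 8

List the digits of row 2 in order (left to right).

1 5 4 8 2

3 in 2 cells must be {1,2}.
Given what's placed, (1,1) must be 2 to fit the 27 across and 3 down.
(1,4) = 15 − 8 = 7 completes the 15 down.
(2,1) = 3 − 2 = 1 completes the 3 down.
(2,2) = 6 − 1 = 5 completes the 6 down.
(2,3) = 4: the only remaining digit allowed by both the 20 across and the 12 down.
(2,5) = 20 − 18 = 2 completes the 20 across.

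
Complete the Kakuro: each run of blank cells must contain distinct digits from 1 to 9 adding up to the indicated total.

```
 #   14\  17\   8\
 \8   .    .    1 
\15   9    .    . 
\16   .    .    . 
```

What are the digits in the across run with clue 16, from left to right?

No cell is forced outright now. R1C1 can only be 2 or 3 or 4 (the digits allowed by both its 8 across and its 14 down). If R1C1 = 3: that forces R1C2 = 4, R2C2 = 5, after which R2C3 would have to be in {1} for the 15 across but in {2,3,4,5} for the 8 down — contradiction. If R1C1 = 4: that forces R1C2 = 3, R2C2 = 5, after which R2C3 would have to be in {1} for the 15 across but in {2,3,4,5} for the 8 down — contradiction. So R1C1 = 2.
R1C2 = 8 − 3 = 5 completes the 8 across.
Given what's placed, R2C2 must be 4 to fit the 15 across and 17 down.
R2C3 = 15 − 13 = 2 completes the 15 across.
R3C1 = 14 − 11 = 3 completes the 14 down.
R3C2 = 17 − 9 = 8 completes the 17 down.
R3C3 = 16 − 11 = 5 completes the 16 across.

3, 8, 5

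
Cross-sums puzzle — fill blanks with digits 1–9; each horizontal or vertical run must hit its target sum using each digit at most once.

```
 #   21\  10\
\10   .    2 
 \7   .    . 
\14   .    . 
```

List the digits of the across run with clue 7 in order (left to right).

4 3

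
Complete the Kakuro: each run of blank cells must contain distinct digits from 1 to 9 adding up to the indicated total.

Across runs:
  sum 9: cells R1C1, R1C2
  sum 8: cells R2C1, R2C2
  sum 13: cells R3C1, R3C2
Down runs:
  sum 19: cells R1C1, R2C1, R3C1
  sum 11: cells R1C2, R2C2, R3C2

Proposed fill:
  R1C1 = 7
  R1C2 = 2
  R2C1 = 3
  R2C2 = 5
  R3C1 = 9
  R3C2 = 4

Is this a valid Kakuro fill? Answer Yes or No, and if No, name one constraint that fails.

Yes

Across: 7+2=9; 3+5=8; 9+4=13. Down: 7+3+9=19; 2+5+4=11. No digit repeats within any run.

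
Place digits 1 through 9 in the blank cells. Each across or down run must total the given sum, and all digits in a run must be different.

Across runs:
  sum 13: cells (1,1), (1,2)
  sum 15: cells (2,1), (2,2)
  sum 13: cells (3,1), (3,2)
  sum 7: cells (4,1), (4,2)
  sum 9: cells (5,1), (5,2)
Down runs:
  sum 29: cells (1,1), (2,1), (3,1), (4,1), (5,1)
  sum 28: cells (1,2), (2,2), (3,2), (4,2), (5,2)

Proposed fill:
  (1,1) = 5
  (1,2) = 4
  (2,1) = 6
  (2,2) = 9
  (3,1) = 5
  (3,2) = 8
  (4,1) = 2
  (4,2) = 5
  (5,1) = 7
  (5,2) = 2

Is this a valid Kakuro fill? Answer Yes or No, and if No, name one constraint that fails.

No — the down run (1,1)–(5,1) sums to 25, not 29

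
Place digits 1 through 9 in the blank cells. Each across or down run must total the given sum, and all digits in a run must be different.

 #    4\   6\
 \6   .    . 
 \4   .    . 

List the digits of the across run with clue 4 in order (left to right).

3 1

4 in 2 cells must be {1,3}.
The 6 across and the 4 down share only 1, so R1C1 = 1.
R1C2 = 6 − 1 = 5 completes the 6 across.
R2C1 = 4 − 1 = 3 completes the 4 down.
R2C2 = 4 − 3 = 1 completes the 4 across.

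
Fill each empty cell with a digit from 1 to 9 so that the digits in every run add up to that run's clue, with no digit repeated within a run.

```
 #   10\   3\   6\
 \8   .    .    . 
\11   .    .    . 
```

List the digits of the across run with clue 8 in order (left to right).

3 in 2 cells must be {1,2}.
Nothing is forced directly, so branch on R1C2, whose candidates are 1 or 2. If R1C2 = 2: that forces R1C1 = 1, R1C3 = 5, after which R2C1 would have to be in {1,2,3,4,5,6,7,8} for the 11 across but in {9} for the 10 down — contradiction. So R1C2 = 1.
R2C2 = 3 − 1 = 2 completes the 3 down.
Nothing is forced directly, so branch on R1C1, whose candidates are 2 or 3 or 4. If R1C1 = 3: that forces R1C3 = 4, after which R2C1 would have to be in {1,3,4,5,6,8} for the 11 across but in {7} for the 10 down — contradiction. If R1C1 = 4: then R1C3 would have to be in {3} for the 8 across but in {1,2,4,5} for the 6 down — contradiction. So R1C1 = 2.
R1C3 = 8 − 3 = 5 completes the 8 across.
R2C1 = 10 − 2 = 8 completes the 10 down.
R2C3 = 11 − 10 = 1 completes the 11 across.

2 1 5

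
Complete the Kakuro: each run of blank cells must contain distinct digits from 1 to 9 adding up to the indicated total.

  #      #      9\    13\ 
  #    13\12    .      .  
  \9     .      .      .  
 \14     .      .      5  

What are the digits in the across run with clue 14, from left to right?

R1C3 = 7: the only remaining digit allowed by both the 12 across and the 13 down.
R2C3 = 13 − 12 = 1 completes the 13 down.
R1C2 = 12 − 7 = 5 completes the 12 across.
Given what's placed, R2C2 must be 3 to fit the 9 across and 9 down.
R3C2 = 9 − 8 = 1 completes the 9 down.
R2C1 = 9 − 4 = 5 completes the 9 across.
R3C1 = 14 − 6 = 8 completes the 14 across.

8, 1, 5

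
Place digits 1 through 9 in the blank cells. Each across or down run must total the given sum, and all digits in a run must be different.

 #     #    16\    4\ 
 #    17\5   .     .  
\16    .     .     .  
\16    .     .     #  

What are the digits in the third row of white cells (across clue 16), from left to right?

16 in 2 cells must be {7,9}; 17 in 2 cells must be {8,9}; 4 in 2 cells must be {1,3}.
The 16 across and the 17 down share only 9, so R3C1 = 9.
R3C2 = 16 − 9 = 7 completes the 16 across.
R2C1 = 17 − 9 = 8 completes the 17 down.
No cell is forced outright now. R1C3 can only be 1 or 3 (the digits allowed by both its 5 across and its 4 down). If R1C3 = 3: then R1C2 would have to be in {2} for the 5 across but in {1,3,4,5,6,8} for the 16 down — contradiction. So R1C3 = 1.
R1C2 = 5 − 1 = 4 completes the 5 across.
R2C2 = 16 − 11 = 5 completes the 16 down.
R2C3 = 16 − 13 = 3 completes the 16 across.

9, 7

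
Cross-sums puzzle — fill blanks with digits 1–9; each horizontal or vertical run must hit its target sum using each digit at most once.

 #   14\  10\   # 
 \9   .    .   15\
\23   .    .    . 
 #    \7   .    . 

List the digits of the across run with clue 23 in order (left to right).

8 6 9

23 in 3 cells must be {6,8,9}.
The 23 across and the 10 down share only 6, so R2C2 = 6.
Intersecting the 7 across with the 15 down forces R3C3 = 6.
R2C3 = 15 − 6 = 9 completes the 15 down.
R3C2 = 7 − 6 = 1 completes the 7 across.
R1C2 = 10 − 7 = 3 completes the 10 down.
R2C1 = 23 − 15 = 8 completes the 23 across.
R1C1 = 9 − 3 = 6 completes the 9 across.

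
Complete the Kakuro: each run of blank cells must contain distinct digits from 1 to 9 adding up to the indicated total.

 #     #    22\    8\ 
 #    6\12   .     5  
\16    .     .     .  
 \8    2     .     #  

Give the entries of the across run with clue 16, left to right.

4, 9, 3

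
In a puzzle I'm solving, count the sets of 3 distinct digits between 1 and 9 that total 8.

3 distinct digits from 1–9 sum between 6 and 24.
Enumerating: {1,2,5}, {1,3,4}.

2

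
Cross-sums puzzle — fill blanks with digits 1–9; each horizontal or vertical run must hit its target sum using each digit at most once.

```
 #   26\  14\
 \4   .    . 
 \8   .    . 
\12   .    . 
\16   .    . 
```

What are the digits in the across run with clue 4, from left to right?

3 1

4 in 2 cells must be {1,3}; 16 in 2 cells must be {7,9}.
Only 3 fits R1C1 under both its across sum 4 and down sum 26.
R1C2 = 4 − 3 = 1 completes the 4 across.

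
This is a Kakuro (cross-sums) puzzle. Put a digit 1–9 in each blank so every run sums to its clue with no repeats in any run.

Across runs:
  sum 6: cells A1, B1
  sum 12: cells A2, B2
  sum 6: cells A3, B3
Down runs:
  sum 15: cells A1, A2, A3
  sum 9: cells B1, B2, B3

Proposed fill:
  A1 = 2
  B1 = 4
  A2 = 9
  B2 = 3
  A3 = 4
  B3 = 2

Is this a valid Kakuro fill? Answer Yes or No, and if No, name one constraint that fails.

Yes

Across: 2+4=6; 9+3=12; 4+2=6. Down: 2+9+4=15; 4+3+2=9. No digit repeats within any run.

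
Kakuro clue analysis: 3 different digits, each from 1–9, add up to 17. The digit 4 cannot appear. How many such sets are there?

5

3 distinct digits from 1–9 sum between 6 and 24.
Dropping sets that contain 4.
Enumerating: {1,7,9}, {2,6,9}, {2,7,8}, {3,5,9}, {3,6,8}.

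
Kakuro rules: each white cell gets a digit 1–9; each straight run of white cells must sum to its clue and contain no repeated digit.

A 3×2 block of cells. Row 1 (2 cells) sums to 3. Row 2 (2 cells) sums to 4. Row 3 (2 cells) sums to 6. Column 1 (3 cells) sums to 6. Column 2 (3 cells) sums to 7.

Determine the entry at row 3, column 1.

2

3 in 2 cells must be {1,2}; 4 in 2 cells must be {1,3}; 6 in 3 cells must be {1,2,3}.
The 4 across and the 7 down share only 1, so (2,2) = 1.
Given what's placed, (1,2) must be 2 to fit the 3 across and 7 down.
(2,1) = 4 − 1 = 3 completes the 4 across.
(3,2) = 7 − 3 = 4 completes the 7 down.
(1,1) = 3 − 2 = 1 completes the 3 across.
(3,1) = 6 − 4 = 2 completes the 6 across.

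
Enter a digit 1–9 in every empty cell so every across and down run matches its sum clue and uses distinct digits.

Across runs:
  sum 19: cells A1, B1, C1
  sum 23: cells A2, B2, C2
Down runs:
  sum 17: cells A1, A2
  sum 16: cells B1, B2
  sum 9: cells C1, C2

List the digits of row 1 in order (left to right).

23 in 3 cells must be {6,8,9}; 17 in 2 cells must be {8,9}; 16 in 2 cells must be {7,9}.
The 23 across and the 16 down share only 9, so B2 = 9.
B1 = 16 − 9 = 7 completes the 16 down.
Given what's placed, A2 must be 8 to fit the 23 across and 17 down.
C2 = 23 − 17 = 6 completes the 23 across.
A1 = 17 − 8 = 9 completes the 17 down.
C1 = 19 − 16 = 3 completes the 19 across.

9 7 3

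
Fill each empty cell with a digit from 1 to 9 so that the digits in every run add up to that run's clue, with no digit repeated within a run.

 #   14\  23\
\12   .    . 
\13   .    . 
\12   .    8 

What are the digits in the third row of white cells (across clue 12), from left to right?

4 8

23 in 3 cells must be {6,8,9}.
Given what's placed, R1C2 must be 9 to fit the 12 across and 23 down.
R2C2 = 23 − 17 = 6 completes the 23 down.
R3C1 = 12 − 8 = 4 completes the 12 across.
R1C1 = 12 − 9 = 3 completes the 12 across.
R2C1 = 13 − 6 = 7 completes the 13 across.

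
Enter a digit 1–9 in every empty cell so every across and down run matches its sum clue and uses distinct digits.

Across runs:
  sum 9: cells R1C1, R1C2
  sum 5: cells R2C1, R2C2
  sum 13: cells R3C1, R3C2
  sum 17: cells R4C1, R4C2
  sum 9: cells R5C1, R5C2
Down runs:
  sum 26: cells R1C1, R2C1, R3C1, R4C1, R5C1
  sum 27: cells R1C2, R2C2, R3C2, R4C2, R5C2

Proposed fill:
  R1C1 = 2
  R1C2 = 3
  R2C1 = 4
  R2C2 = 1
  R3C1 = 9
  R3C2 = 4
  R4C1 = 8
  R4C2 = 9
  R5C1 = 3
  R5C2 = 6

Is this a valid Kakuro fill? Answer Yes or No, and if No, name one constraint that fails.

No — the across run R1C1–R1C2 sums to 5, not 9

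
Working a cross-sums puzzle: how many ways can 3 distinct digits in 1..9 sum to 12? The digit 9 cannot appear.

6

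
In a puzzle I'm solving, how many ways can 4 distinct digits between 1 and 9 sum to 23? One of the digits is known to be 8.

5

4 distinct digits from 1–9 sum between 10 and 30.
Keeping only sets containing 8.
Enumerating: {1,5,8,9}, {2,4,8,9}, {2,6,7,8}, {3,5,7,8}, {4,5,6,8}.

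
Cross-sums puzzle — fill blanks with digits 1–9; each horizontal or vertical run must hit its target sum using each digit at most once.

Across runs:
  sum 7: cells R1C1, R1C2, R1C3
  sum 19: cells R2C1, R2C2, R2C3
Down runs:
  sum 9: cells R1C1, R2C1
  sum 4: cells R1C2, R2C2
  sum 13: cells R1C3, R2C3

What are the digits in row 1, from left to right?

7 in 3 cells must be {1,2,4}; 4 in 2 cells must be {1,3}.
The 7 across and the 4 down share only 1, so R1C2 = 1.
Given what's placed, R1C3 must be 4 to fit the 7 across and 13 down.
R2C2 = 4 − 1 = 3 completes the 4 down.
R2C3 = 13 − 4 = 9 completes the 13 down.
R1C1 = 7 − 5 = 2 completes the 7 across.
R2C1 = 19 − 12 = 7 completes the 19 across.

2 1 4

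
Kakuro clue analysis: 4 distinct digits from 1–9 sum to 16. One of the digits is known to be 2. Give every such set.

4 distinct digits from 1–9 sum between 10 and 30.
Keeping only sets containing 2.

{1,2,4,9}; {1,2,5,8}; {1,2,6,7}; {2,3,4,7}; {2,3,5,6}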